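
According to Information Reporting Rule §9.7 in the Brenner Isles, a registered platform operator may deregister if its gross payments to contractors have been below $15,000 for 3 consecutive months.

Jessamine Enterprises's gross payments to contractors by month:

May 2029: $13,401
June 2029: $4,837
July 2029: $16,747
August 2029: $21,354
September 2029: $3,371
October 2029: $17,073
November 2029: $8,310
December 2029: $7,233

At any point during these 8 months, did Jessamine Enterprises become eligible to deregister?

Months below $15,000: May 2029, June 2029, September 2029, November 2029, December 2029.
Longest run of consecutive months below the threshold: 2.
2 < 3, so Jessamine Enterprises never became eligible.

No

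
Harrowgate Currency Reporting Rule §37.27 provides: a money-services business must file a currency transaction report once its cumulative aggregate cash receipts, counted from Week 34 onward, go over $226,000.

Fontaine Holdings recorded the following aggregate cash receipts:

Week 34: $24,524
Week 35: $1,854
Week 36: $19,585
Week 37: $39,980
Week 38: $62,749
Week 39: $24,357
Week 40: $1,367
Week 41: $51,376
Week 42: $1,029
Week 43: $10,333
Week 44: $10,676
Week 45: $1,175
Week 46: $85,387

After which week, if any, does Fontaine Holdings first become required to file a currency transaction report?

Week 42

Through Week 34: $24,524
Through Week 35: $26,378
Through Week 36: $45,963
Through Week 37: $85,943
Through Week 38: $148,692
Through Week 39: $173,049
Through Week 40: $174,416
Through Week 41: $225,792
Through Week 42: $226,821 ← exceeds threshold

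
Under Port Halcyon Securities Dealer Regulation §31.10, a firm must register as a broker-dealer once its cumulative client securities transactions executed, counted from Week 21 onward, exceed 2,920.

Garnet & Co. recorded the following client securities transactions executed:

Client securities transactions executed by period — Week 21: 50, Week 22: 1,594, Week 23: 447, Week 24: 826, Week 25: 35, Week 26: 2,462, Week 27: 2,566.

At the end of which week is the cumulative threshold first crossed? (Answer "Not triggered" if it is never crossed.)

Week 25

Through Week 21: 50
Through Week 22: 1,644
Through Week 23: 2,091
Through Week 24: 2,917
Through Week 25: 2,952 ← exceeds threshold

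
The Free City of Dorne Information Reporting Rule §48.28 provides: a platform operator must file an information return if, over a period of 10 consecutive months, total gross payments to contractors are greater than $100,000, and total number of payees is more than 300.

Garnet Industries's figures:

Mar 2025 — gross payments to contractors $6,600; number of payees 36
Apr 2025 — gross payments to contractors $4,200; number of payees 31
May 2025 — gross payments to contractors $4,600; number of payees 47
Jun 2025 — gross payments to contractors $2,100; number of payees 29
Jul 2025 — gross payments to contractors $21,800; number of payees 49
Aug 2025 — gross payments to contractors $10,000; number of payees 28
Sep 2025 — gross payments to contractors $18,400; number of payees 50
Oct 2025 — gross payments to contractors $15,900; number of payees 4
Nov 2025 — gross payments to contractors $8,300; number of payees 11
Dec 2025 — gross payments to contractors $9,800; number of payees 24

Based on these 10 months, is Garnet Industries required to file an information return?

Yes

Total gross payments to contractors: $6,600 + $4,200 + $4,600 + $2,100 + $21,800 + $10,000 + $18,400 + $15,900 + $8,300 + $9,800 = $101,700 (> $100,000).
Total number of payees: 36 + 31 + 47 + 29 + 49 + 28 + 50 + 4 + 11 + 24 = 309 (> 300).
The test is 'and': both thresholds are exceeded.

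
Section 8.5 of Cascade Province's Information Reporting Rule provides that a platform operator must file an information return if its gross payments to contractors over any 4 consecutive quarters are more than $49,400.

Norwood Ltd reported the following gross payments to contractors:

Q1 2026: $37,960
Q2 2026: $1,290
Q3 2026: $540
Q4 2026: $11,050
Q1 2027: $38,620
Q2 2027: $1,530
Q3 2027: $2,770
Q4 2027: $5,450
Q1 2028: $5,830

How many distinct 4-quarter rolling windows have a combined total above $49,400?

4

Q1 2026–Q4 2026: $37,960 + $1,290 + $540 + $11,050 = $50,840 (over)
Q2 2026–Q1 2027: $1,290 + $540 + $11,050 + $38,620 = $51,500 (over)
Q3 2026–Q2 2027: $540 + $11,050 + $38,620 + $1,530 = $51,740 (over)
Q4 2026–Q3 2027: $11,050 + $38,620 + $1,530 + $2,770 = $53,970 (over)
Q1 2027–Q4 2027: $38,620 + $1,530 + $2,770 + $5,450 = $48,370 (under)
Q2 2027–Q1 2028: $1,530 + $2,770 + $5,450 + $5,830 = $15,580 (under)
4 windows exceed the threshold.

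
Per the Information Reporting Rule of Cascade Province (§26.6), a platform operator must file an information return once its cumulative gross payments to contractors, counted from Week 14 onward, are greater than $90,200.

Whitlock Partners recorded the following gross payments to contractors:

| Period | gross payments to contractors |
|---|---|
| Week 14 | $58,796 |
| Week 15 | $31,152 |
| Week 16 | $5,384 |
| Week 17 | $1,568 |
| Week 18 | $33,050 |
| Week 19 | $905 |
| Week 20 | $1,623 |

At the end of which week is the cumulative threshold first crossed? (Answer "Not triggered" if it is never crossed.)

Week 16

Through Week 14: $58,796
Through Week 15: $89,948
Through Week 16: $95,332 ← exceeds threshold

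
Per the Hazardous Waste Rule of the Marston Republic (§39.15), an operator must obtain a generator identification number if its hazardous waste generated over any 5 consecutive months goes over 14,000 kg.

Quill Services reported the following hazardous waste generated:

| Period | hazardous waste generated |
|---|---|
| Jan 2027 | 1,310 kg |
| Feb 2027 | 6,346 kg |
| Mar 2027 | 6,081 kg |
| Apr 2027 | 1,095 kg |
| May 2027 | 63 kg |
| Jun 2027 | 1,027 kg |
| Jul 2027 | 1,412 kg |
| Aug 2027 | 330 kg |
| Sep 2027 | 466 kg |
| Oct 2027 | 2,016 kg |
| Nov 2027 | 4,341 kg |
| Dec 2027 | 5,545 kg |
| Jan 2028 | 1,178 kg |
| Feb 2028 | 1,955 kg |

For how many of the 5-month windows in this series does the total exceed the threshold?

Jan 2027–May 2027: 1,310 kg + 6,346 kg + 6,081 kg + 1,095 kg + 63 kg = 14,895 kg (over)
Feb 2027–Jun 2027: 6,346 kg + 6,081 kg + 1,095 kg + 63 kg + 1,027 kg = 14,612 kg (over)
Mar 2027–Jul 2027: 6,081 kg + 1,095 kg + 63 kg + 1,027 kg + 1,412 kg = 9,678 kg (under)
Apr 2027–Aug 2027: 1,095 kg + 63 kg + 1,027 kg + 1,412 kg + 330 kg = 3,927 kg (under)
May 2027–Sep 2027: 63 kg + 1,027 kg + 1,412 kg + 330 kg + 466 kg = 3,298 kg (under)
Jun 2027–Oct 2027: 1,027 kg + 1,412 kg + 330 kg + 466 kg + 2,016 kg = 5,251 kg (under)
Jul 2027–Nov 2027: 1,412 kg + 330 kg + 466 kg + 2,016 kg + 4,341 kg = 8,565 kg (under)
Aug 2027–Dec 2027: 330 kg + 466 kg + 2,016 kg + 4,341 kg + 5,545 kg = 12,698 kg (under)
Sep 2027–Jan 2028: 466 kg + 2,016 kg + 4,341 kg + 5,545 kg + 1,178 kg = 13,546 kg (under)
Oct 2027–Feb 2028: 2,016 kg + 4,341 kg + 5,545 kg + 1,178 kg + 1,955 kg = 15,035 kg (over)
3 windows exceed the threshold.

3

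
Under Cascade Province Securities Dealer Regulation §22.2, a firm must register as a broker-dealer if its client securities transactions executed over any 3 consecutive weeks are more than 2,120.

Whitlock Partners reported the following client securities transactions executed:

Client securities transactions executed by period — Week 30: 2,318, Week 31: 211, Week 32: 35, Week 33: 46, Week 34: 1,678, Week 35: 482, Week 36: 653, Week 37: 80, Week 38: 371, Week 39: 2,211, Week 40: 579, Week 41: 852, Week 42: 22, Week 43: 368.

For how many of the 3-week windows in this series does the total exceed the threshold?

Week 30–Week 32: 2,318 + 211 + 35 = 2,564 (over)
Week 31–Week 33: 211 + 35 + 46 = 292 (under)
Week 32–Week 34: 35 + 46 + 1,678 = 1,759 (under)
Week 33–Week 35: 46 + 1,678 + 482 = 2,206 (over)
Week 34–Week 36: 1,678 + 482 + 653 = 2,813 (over)
Week 35–Week 37: 482 + 653 + 80 = 1,215 (under)
Week 36–Week 38: 653 + 80 + 371 = 1,104 (under)
Week 37–Week 39: 80 + 371 + 2,211 = 2,662 (over)
Week 38–Week 40: 371 + 2,211 + 579 = 3,161 (over)
Week 39–Week 41: 2,211 + 579 + 852 = 3,642 (over)
Week 40–Week 42: 579 + 852 + 22 = 1,453 (under)
Week 41–Week 43: 852 + 22 + 368 = 1,242 (under)
6 windows exceed the threshold.

6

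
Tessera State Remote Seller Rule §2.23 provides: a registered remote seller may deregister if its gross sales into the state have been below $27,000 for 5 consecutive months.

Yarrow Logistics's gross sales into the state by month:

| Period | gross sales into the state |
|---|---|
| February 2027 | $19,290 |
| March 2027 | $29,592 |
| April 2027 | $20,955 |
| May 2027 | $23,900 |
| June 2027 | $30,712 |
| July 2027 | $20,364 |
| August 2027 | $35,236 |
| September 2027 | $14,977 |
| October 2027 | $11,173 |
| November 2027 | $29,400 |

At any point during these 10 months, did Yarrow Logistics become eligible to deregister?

Months below $27,000: February 2027, April 2027, May 2027, July 2027, September 2027, October 2027.
Longest run of consecutive months below the threshold: 2.
2 < 5, so Yarrow Logistics never became eligible.

No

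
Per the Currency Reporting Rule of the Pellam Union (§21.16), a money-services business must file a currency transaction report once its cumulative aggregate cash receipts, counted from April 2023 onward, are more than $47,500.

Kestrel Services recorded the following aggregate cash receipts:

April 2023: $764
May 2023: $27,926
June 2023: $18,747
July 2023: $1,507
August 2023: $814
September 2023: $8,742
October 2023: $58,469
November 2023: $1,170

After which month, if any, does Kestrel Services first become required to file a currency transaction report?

Through April 2023: $764
Through May 2023: $28,690
Through June 2023: $47,437
Through July 2023: $48,944 ← exceeds threshold

July 2023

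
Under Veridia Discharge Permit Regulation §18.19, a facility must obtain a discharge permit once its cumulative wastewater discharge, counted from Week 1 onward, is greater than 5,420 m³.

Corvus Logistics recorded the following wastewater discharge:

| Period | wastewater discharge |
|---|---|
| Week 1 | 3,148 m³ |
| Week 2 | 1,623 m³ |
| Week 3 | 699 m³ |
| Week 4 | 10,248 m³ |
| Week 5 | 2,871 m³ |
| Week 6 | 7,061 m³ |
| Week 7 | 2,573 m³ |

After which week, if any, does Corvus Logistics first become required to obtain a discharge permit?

Through Week 1: 3,148 m³
Through Week 2: 4,771 m³
Through Week 3: 5,470 m³ ← exceeds threshold

Week 3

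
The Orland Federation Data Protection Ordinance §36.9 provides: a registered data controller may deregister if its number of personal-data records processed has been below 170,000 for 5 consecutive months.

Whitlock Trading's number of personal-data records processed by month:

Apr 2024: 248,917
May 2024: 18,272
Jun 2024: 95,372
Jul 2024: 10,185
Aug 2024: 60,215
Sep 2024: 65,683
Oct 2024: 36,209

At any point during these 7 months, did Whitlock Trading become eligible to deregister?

Months below 170,000: May 2024, Jun 2024, Jul 2024, Aug 2024, Sep 2024, Oct 2024.
Longest run of consecutive months below the threshold: 6.
6 ≥ 5, so Whitlock Trading became eligible.

Yes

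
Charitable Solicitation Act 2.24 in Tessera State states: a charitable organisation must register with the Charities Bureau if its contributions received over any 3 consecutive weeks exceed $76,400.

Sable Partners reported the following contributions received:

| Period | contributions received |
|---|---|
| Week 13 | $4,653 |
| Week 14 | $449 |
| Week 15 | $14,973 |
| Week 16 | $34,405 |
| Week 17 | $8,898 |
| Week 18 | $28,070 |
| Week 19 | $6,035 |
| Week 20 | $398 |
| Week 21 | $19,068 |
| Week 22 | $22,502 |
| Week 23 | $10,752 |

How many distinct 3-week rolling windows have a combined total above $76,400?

0

Week 13–Week 15: $4,653 + $449 + $14,973 = $20,075 (under)
Week 14–Week 16: $449 + $14,973 + $34,405 = $49,827 (under)
Week 15–Week 17: $14,973 + $34,405 + $8,898 = $58,276 (under)
Week 16–Week 18: $34,405 + $8,898 + $28,070 = $71,373 (under)
Week 17–Week 19: $8,898 + $28,070 + $6,035 = $43,003 (under)
Week 18–Week 20: $28,070 + $6,035 + $398 = $34,503 (under)
Week 19–Week 21: $6,035 + $398 + $19,068 = $25,501 (under)
Week 20–Week 22: $398 + $19,068 + $22,502 = $41,968 (under)
Week 21–Week 23: $19,068 + $22,502 + $10,752 = $52,322 (under)
0 windows exceed the threshold.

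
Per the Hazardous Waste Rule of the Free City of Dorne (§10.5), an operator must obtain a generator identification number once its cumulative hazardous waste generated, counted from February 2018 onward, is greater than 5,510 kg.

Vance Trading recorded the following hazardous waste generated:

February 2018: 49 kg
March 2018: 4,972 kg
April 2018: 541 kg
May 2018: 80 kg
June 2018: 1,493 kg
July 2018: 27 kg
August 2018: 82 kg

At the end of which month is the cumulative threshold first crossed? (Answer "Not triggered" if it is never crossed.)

Through February 2018: 49 kg
Through March 2018: 5,021 kg
Through April 2018: 5,562 kg ← exceeds threshold

April 2018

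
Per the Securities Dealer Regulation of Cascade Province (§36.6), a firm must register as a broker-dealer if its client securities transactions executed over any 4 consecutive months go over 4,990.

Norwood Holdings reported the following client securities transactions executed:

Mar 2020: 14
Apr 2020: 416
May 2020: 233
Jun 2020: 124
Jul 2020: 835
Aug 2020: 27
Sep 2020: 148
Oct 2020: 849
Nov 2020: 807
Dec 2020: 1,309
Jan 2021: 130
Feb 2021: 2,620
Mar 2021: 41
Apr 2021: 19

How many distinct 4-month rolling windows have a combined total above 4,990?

Mar 2020–Jun 2020: 14 + 416 + 233 + 124 = 787 (under)
Apr 2020–Jul 2020: 416 + 233 + 124 + 835 = 1,608 (under)
May 2020–Aug 2020: 233 + 124 + 835 + 27 = 1,219 (under)
Jun 2020–Sep 2020: 124 + 835 + 27 + 148 = 1,134 (under)
Jul 2020–Oct 2020: 835 + 27 + 148 + 849 = 1,859 (under)
Aug 2020–Nov 2020: 27 + 148 + 849 + 807 = 1,831 (under)
Sep 2020–Dec 2020: 148 + 849 + 807 + 1,309 = 3,113 (under)
Oct 2020–Jan 2021: 849 + 807 + 1,309 + 130 = 3,095 (under)
Nov 2020–Feb 2021: 807 + 1,309 + 130 + 2,620 = 4,866 (under)
Dec 2020–Mar 2021: 1,309 + 130 + 2,620 + 41 = 4,100 (under)
Jan 2021–Apr 2021: 130 + 2,620 + 41 + 19 = 2,810 (under)
0 windows exceed the threshold.

0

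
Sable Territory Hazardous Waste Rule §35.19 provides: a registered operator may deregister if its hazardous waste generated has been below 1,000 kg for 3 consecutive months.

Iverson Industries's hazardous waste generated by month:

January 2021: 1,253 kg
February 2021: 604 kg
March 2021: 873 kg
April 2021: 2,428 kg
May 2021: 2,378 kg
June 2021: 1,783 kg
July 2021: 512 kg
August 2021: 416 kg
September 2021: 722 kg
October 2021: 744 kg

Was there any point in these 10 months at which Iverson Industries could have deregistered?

Yes

Months below 1,000 kg: February 2021, March 2021, July 2021, August 2021, September 2021, October 2021.
Longest run of consecutive months below the threshold: 4.
4 ≥ 3, so Iverson Industries became eligible.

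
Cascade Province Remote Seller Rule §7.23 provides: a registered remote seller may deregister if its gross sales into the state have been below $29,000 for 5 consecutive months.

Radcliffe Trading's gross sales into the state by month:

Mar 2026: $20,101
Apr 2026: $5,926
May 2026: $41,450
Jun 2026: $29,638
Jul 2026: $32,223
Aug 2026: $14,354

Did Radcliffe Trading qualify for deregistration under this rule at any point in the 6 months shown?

Months below $29,000: Mar 2026, Apr 2026, Aug 2026.
Longest run of consecutive months below the threshold: 2.
2 < 5, so Radcliffe Trading never became eligible.

No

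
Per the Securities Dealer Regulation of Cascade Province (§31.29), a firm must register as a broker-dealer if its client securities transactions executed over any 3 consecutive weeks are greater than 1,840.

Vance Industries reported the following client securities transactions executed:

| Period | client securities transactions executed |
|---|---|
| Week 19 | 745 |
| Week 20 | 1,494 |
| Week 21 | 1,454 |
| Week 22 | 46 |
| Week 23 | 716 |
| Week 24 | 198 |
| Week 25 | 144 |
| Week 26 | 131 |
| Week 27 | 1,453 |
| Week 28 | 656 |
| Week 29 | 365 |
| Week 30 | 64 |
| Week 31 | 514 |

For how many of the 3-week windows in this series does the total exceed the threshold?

Week 19–Week 21: 745 + 1,494 + 1,454 = 3,693 (over)
Week 20–Week 22: 1,494 + 1,454 + 46 = 2,994 (over)
Week 21–Week 23: 1,454 + 46 + 716 = 2,216 (over)
Week 22–Week 24: 46 + 716 + 198 = 960 (under)
Week 23–Week 25: 716 + 198 + 144 = 1,058 (under)
Week 24–Week 26: 198 + 144 + 131 = 473 (under)
Week 25–Week 27: 144 + 131 + 1,453 = 1,728 (under)
Week 26–Week 28: 131 + 1,453 + 656 = 2,240 (over)
Week 27–Week 29: 1,453 + 656 + 365 = 2,474 (over)
Week 28–Week 30: 656 + 365 + 64 = 1,085 (under)
Week 29–Week 31: 365 + 64 + 514 = 943 (under)
5 windows exceed the threshold.

5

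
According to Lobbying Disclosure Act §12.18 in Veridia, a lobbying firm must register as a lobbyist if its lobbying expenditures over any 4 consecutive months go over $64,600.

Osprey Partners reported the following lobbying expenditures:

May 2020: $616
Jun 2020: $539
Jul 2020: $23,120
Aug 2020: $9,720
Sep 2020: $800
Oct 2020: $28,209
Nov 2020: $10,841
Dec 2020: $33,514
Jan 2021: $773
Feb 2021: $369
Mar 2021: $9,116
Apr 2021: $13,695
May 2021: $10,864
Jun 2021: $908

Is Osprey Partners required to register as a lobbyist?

Yes

May 2020–Aug 2020: $616 + $539 + $23,120 + $9,720 = $33,995 (under)
Jun 2020–Sep 2020: $539 + $23,120 + $9,720 + $800 = $34,179 (under)
Jul 2020–Oct 2020: $23,120 + $9,720 + $800 + $28,209 = $61,849 (under)
Aug 2020–Nov 2020: $9,720 + $800 + $28,209 + $10,841 = $49,570 (under)
Sep 2020–Dec 2020: $800 + $28,209 + $10,841 + $33,514 = $73,364 (over)
Oct 2020–Jan 2021: $28,209 + $10,841 + $33,514 + $773 = $73,337 (over)
Nov 2020–Feb 2021: $10,841 + $33,514 + $773 + $369 = $45,497 (under)
Dec 2020–Mar 2021: $33,514 + $773 + $369 + $9,116 = $43,772 (under)
Jan 2021–Apr 2021: $773 + $369 + $9,116 + $13,695 = $23,953 (under)
Feb 2021–May 2021: $369 + $9,116 + $13,695 + $10,864 = $34,044 (under)
Mar 2021–Jun 2021: $9,116 + $13,695 + $10,864 + $908 = $34,583 (under)
At least one window exceeds $64,600.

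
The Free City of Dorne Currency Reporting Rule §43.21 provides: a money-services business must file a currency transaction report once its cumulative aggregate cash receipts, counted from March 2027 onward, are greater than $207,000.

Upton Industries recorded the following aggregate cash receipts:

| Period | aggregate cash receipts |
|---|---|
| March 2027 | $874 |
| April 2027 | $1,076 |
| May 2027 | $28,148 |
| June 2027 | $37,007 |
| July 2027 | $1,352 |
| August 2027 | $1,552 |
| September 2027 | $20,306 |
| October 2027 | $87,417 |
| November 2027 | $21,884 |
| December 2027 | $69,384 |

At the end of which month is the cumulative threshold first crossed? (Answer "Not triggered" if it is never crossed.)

December 2027

Through March 2027: $874
Through April 2027: $1,950
Through May 2027: $30,098
Through June 2027: $67,105
Through July 2027: $68,457
Through August 2027: $70,009
Through September 2027: $90,315
Through October 2027: $177,732
Through November 2027: $199,616
Through December 2027: $269,000 ← exceeds threshold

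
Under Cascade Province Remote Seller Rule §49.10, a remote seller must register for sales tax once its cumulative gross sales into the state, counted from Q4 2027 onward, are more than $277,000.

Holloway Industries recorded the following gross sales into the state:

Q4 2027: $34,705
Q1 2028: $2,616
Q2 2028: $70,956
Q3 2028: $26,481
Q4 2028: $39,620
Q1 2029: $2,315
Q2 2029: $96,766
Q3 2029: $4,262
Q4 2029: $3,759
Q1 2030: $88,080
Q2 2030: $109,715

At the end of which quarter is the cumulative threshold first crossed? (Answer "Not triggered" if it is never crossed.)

Through Q4 2027: $34,705
Through Q1 2028: $37,321
Through Q2 2028: $108,277
Through Q3 2028: $134,758
Through Q4 2028: $174,378
Through Q1 2029: $176,693
Through Q2 2029: $273,459
Through Q3 2029: $277,721 ← exceeds threshold

Q3 2029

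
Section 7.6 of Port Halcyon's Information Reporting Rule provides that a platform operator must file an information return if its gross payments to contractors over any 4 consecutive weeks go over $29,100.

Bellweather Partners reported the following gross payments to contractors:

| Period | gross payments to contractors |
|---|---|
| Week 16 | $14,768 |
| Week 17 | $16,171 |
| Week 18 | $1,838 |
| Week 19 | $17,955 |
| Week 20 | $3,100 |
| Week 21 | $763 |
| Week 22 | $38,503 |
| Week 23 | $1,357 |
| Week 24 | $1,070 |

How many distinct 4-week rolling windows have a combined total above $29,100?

5

Week 16–Week 19: $14,768 + $16,171 + $1,838 + $17,955 = $50,732 (over)
Week 17–Week 20: $16,171 + $1,838 + $17,955 + $3,100 = $39,064 (over)
Week 18–Week 21: $1,838 + $17,955 + $3,100 + $763 = $23,656 (under)
Week 19–Week 22: $17,955 + $3,100 + $763 + $38,503 = $60,321 (over)
Week 20–Week 23: $3,100 + $763 + $38,503 + $1,357 = $43,723 (over)
Week 21–Week 24: $763 + $38,503 + $1,357 + $1,070 = $41,693 (over)
5 windows exceed the threshold.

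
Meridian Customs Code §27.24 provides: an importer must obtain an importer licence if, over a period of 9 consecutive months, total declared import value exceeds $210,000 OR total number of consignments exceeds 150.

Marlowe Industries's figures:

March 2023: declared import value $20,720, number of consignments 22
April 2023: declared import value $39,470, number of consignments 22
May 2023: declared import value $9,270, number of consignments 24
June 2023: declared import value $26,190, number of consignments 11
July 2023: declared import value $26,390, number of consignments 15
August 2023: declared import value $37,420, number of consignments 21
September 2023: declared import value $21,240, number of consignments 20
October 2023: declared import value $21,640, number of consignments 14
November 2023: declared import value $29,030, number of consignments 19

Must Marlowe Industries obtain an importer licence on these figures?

Yes

Total declared import value: $20,720 + $39,470 + $9,270 + $26,190 + $26,390 + $37,420 + $21,240 + $21,640 + $29,030 = $231,370 (> $210,000).
Total number of consignments: 22 + 22 + 24 + 11 + 15 + 21 + 20 + 14 + 19 = 168 (> 150).
The test is 'or': at least one threshold is exceeded.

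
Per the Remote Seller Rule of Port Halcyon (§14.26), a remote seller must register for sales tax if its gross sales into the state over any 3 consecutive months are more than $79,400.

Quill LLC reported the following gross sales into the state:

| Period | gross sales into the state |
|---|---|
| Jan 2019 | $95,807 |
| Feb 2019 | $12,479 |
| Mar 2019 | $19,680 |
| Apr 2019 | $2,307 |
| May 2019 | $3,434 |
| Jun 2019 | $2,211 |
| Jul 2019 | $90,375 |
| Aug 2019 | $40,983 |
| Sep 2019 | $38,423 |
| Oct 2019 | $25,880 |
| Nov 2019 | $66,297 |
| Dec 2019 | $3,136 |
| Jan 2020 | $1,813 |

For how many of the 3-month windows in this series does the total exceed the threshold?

Jan 2019–Mar 2019: $95,807 + $12,479 + $19,680 = $127,966 (over)
Feb 2019–Apr 2019: $12,479 + $19,680 + $2,307 = $34,466 (under)
Mar 2019–May 2019: $19,680 + $2,307 + $3,434 = $25,421 (under)
Apr 2019–Jun 2019: $2,307 + $3,434 + $2,211 = $7,952 (under)
May 2019–Jul 2019: $3,434 + $2,211 + $90,375 = $96,020 (over)
Jun 2019–Aug 2019: $2,211 + $90,375 + $40,983 = $133,569 (over)
Jul 2019–Sep 2019: $90,375 + $40,983 + $38,423 = $169,781 (over)
Aug 2019–Oct 2019: $40,983 + $38,423 + $25,880 = $105,286 (over)
Sep 2019–Nov 2019: $38,423 + $25,880 + $66,297 = $130,600 (over)
Oct 2019–Dec 2019: $25,880 + $66,297 + $3,136 = $95,313 (over)
Nov 2019–Jan 2020: $66,297 + $3,136 + $1,813 = $71,246 (under)
7 windows exceed the threshold.

7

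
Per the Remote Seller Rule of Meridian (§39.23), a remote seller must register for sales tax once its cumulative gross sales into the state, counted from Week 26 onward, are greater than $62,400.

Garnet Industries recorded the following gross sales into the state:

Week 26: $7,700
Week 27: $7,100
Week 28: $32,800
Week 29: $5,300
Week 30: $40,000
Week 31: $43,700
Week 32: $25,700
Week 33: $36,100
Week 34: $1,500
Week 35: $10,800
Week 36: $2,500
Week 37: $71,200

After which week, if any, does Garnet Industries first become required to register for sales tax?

Week 30

Through Week 26: $7,700
Through Week 27: $14,800
Through Week 28: $47,600
Through Week 29: $52,900
Through Week 30: $92,900 ← exceeds threshold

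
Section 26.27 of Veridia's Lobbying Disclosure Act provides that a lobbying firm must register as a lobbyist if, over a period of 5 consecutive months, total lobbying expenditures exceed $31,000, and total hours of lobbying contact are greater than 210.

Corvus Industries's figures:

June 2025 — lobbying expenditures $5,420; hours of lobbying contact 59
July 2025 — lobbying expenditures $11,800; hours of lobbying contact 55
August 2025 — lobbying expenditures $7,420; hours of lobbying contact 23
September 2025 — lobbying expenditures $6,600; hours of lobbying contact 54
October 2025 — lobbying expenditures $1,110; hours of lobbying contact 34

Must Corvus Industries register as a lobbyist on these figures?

Yes

Total lobbying expenditures: $5,420 + $11,800 + $7,420 + $6,600 + $1,110 = $32,350 (> $31,000).
Total hours of lobbying contact: 59 + 55 + 23 + 54 + 34 = 225 (> 210).
The test is 'and': both thresholds are exceeded.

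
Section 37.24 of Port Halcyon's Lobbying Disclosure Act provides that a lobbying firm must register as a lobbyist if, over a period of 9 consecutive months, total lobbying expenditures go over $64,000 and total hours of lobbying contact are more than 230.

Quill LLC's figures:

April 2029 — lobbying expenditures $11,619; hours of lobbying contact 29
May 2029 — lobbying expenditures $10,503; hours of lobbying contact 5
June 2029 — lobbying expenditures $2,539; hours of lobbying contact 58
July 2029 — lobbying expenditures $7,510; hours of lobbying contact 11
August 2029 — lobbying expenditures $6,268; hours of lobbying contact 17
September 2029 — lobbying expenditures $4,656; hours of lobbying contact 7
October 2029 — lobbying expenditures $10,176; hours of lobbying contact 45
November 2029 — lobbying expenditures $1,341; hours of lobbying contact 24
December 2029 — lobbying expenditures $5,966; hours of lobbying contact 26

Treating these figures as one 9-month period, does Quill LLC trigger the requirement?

Total lobbying expenditures: $11,619 + $10,503 + $2,539 + $7,510 + $6,268 + $4,656 + $10,176 + $1,341 + $5,966 = $60,578 (≤ $64,000).
Total hours of lobbying contact: 29 + 5 + 58 + 11 + 17 + 7 + 45 + 24 + 26 = 222 (≤ 230).
The test is 'and': the rule requires both, and at least one is not exceeded.

No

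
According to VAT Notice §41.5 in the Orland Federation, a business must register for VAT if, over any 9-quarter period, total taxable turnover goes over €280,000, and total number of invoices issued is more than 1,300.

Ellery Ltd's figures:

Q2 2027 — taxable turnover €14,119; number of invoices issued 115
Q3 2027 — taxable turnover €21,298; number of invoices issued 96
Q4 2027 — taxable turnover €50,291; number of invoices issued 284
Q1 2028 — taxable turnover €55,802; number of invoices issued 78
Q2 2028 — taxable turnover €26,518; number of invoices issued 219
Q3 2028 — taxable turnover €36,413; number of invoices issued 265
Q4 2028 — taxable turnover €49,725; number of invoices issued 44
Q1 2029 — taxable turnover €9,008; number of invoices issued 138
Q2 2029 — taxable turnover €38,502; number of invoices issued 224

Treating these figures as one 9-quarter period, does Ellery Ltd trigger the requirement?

Total taxable turnover: €14,119 + €21,298 + €50,291 + €55,802 + €26,518 + €36,413 + €49,725 + €9,008 + €38,502 = €301,676 (> €280,000).
Total number of invoices issued: 115 + 96 + 284 + 78 + 219 + 265 + 44 + 138 + 224 = 1,463 (> 1,300).
The test is 'and': both thresholds are exceeded.

Yes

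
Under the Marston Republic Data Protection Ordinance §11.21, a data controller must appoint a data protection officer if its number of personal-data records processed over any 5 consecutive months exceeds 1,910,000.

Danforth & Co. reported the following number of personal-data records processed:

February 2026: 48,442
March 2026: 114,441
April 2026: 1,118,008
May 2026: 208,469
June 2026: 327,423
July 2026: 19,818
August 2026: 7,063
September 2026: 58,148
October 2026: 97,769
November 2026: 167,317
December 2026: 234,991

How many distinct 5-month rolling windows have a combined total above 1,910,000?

0

February 2026–June 2026: 48,442 + 114,441 + 1,118,008 + 208,469 + 327,423 = 1,816,783 (under)
March 2026–July 2026: 114,441 + 1,118,008 + 208,469 + 327,423 + 19,818 = 1,788,159 (under)
April 2026–August 2026: 1,118,008 + 208,469 + 327,423 + 19,818 + 7,063 = 1,680,781 (under)
May 2026–September 2026: 208,469 + 327,423 + 19,818 + 7,063 + 58,148 = 620,921 (under)
June 2026–October 2026: 327,423 + 19,818 + 7,063 + 58,148 + 97,769 = 510,221 (under)
July 2026–November 2026: 19,818 + 7,063 + 58,148 + 97,769 + 167,317 = 350,115 (under)
August 2026–December 2026: 7,063 + 58,148 + 97,769 + 167,317 + 234,991 = 565,288 (under)
0 windows exceed the threshold.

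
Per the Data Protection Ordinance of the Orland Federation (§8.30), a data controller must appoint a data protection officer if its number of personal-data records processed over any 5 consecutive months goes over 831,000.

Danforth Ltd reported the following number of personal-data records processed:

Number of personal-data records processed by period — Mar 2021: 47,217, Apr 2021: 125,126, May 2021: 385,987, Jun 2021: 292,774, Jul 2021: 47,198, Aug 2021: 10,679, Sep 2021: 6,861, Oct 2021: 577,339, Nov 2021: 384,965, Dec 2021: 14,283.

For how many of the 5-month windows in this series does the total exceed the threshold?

5

Mar 2021–Jul 2021: 47,217 + 125,126 + 385,987 + 292,774 + 47,198 = 898,302 (over)
Apr 2021–Aug 2021: 125,126 + 385,987 + 292,774 + 47,198 + 10,679 = 861,764 (over)
May 2021–Sep 2021: 385,987 + 292,774 + 47,198 + 10,679 + 6,861 = 743,499 (under)
Jun 2021–Oct 2021: 292,774 + 47,198 + 10,679 + 6,861 + 577,339 = 934,851 (over)
Jul 2021–Nov 2021: 47,198 + 10,679 + 6,861 + 577,339 + 384,965 = 1,027,042 (over)
Aug 2021–Dec 2021: 10,679 + 6,861 + 577,339 + 384,965 + 14,283 = 994,127 (over)
5 windows exceed the threshold.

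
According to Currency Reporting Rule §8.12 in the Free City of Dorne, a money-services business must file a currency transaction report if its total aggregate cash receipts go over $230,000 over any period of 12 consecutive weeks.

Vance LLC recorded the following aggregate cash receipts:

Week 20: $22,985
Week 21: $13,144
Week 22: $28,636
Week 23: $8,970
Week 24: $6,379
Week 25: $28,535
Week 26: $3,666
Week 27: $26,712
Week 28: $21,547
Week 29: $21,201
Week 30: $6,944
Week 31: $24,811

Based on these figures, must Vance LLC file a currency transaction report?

Total aggregate cash receipts: $22,985 + $13,144 + $28,636 + $8,970 + $6,379 + $28,535 + $3,666 + $26,712 + $21,547 + $21,201 + $6,944 + $24,811 = $213,530.
$213,530 ≤ $230,000, so the threshold is not exceeded.

No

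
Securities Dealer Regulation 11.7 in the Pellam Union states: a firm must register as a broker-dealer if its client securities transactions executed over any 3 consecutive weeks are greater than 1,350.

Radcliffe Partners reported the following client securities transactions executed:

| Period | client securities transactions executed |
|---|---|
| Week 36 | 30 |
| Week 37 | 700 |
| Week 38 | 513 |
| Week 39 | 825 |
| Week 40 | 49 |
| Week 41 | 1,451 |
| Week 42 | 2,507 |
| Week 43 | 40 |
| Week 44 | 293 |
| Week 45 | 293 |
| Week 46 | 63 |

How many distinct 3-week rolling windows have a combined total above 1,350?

6

Week 36–Week 38: 30 + 700 + 513 = 1,243 (under)
Week 37–Week 39: 700 + 513 + 825 = 2,038 (over)
Week 38–Week 40: 513 + 825 + 49 = 1,387 (over)
Week 39–Week 41: 825 + 49 + 1,451 = 2,325 (over)
Week 40–Week 42: 49 + 1,451 + 2,507 = 4,007 (over)
Week 41–Week 43: 1,451 + 2,507 + 40 = 3,998 (over)
Week 42–Week 44: 2,507 + 40 + 293 = 2,840 (over)
Week 43–Week 45: 40 + 293 + 293 = 626 (under)
Week 44–Week 46: 293 + 293 + 63 = 649 (under)
6 windows exceed the threshold.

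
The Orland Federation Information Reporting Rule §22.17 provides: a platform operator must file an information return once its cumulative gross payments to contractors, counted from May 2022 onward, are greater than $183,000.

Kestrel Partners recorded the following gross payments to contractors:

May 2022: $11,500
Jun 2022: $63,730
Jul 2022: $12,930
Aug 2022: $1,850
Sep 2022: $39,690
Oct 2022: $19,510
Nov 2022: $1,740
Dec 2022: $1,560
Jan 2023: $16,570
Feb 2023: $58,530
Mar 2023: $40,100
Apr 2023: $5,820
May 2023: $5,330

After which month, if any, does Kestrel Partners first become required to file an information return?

Through May 2022: $11,500
Through Jun 2022: $75,230
Through Jul 2022: $88,160
Through Aug 2022: $90,010
Through Sep 2022: $129,700
Through Oct 2022: $149,210
Through Nov 2022: $150,950
Through Dec 2022: $152,510
Through Jan 2023: $169,080
Through Feb 2023: $227,610 ← exceeds threshold

Feb 2023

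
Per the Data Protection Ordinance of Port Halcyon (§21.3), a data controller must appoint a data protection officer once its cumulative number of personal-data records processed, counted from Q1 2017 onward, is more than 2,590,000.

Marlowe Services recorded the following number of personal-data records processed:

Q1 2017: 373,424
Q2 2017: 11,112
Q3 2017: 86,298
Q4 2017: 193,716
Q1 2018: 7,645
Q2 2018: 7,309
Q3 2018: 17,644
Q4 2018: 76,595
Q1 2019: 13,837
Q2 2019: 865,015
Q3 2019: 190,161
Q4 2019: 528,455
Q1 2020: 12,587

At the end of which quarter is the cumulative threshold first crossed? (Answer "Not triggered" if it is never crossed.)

Through Q1 2017: 373,424
Through Q2 2017: 384,536
Through Q3 2017: 470,834
Through Q4 2017: 664,550
Through Q1 2018: 672,195
Through Q2 2018: 679,504
Through Q3 2018: 697,148
Through Q4 2018: 773,743
Through Q1 2019: 787,580
Through Q2 2019: 1,652,595
Through Q3 2019: 1,842,756
Through Q4 2019: 2,371,211
Through Q1 2020: 2,383,798
Final cumulative total 2,383,798 ≤ 2,590,000; the threshold is never exceeded.

Not triggered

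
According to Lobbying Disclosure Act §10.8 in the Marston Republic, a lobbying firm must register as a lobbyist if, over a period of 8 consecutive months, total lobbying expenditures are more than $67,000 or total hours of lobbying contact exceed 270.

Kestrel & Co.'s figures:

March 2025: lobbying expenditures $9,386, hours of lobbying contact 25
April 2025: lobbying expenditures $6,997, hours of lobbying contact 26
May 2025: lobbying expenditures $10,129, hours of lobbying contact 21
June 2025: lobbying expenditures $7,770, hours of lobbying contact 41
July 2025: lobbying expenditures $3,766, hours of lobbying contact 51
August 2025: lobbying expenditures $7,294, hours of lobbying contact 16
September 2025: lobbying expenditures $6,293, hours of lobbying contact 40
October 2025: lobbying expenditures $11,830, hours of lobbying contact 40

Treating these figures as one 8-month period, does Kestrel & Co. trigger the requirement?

Total lobbying expenditures: $9,386 + $6,997 + $10,129 + $7,770 + $3,766 + $7,294 + $6,293 + $11,830 = $63,465 (≤ $67,000).
Total hours of lobbying contact: 25 + 26 + 21 + 41 + 51 + 16 + 40 + 40 = 260 (≤ 270).
The test is 'or': neither threshold is exceeded.

No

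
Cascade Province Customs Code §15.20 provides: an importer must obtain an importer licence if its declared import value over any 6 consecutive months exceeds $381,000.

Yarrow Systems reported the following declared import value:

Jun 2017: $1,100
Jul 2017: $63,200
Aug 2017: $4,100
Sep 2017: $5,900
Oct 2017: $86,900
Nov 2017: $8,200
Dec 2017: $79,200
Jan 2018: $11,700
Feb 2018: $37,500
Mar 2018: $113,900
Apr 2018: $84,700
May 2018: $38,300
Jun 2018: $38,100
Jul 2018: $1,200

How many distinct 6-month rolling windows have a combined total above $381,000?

Jun 2017–Nov 2017: $1,100 + $63,200 + $4,100 + $5,900 + $86,900 + $8,200 = $169,400 (under)
Jul 2017–Dec 2017: $63,200 + $4,100 + $5,900 + $86,900 + $8,200 + $79,200 = $247,500 (under)
Aug 2017–Jan 2018: $4,100 + $5,900 + $86,900 + $8,200 + $79,200 + $11,700 = $196,000 (under)
Sep 2017–Feb 2018: $5,900 + $86,900 + $8,200 + $79,200 + $11,700 + $37,500 = $229,400 (under)
Oct 2017–Mar 2018: $86,900 + $8,200 + $79,200 + $11,700 + $37,500 + $113,900 = $337,400 (under)
Nov 2017–Apr 2018: $8,200 + $79,200 + $11,700 + $37,500 + $113,900 + $84,700 = $335,200 (under)
Dec 2017–May 2018: $79,200 + $11,700 + $37,500 + $113,900 + $84,700 + $38,300 = $365,300 (under)
Jan 2018–Jun 2018: $11,700 + $37,500 + $113,900 + $84,700 + $38,300 + $38,100 = $324,200 (under)
Feb 2018–Jul 2018: $37,500 + $113,900 + $84,700 + $38,300 + $38,100 + $1,200 = $313,700 (under)
0 windows exceed the threshold.

0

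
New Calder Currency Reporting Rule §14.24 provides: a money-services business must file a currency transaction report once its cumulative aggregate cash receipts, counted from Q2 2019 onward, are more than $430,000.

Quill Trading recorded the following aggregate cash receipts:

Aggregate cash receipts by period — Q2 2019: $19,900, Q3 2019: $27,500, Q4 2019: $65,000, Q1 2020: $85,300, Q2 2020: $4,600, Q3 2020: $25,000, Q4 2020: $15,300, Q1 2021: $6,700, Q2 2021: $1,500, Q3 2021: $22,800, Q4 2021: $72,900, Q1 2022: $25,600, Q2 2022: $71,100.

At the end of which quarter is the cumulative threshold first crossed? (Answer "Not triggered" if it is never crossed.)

Through Q2 2019: $19,900
Through Q3 2019: $47,400
Through Q4 2019: $112,400
Through Q1 2020: $197,700
Through Q2 2020: $202,300
Through Q3 2020: $227,300
Through Q4 2020: $242,600
Through Q1 2021: $249,300
Through Q2 2021: $250,800
Through Q3 2021: $273,600
Through Q4 2021: $346,500
Through Q1 2022: $372,100
Through Q2 2022: $443,200 ← exceeds threshold

Q2 2022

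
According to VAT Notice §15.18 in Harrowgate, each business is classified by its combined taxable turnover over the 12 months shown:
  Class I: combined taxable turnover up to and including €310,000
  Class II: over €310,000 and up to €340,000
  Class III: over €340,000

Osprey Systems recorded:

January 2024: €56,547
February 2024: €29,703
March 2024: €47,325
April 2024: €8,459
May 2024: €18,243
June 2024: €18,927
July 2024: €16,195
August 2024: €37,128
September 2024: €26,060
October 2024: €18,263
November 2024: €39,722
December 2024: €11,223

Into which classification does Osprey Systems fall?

Combined taxable turnover: €56,547 + €29,703 + €47,325 + €8,459 + €18,243 + €18,927 + €16,195 + €37,128 + €26,060 + €18,263 + €39,722 + €11,223 = €327,795.
€310,000 < €327,795 ≤ €340,000, so Class II applies.

Class II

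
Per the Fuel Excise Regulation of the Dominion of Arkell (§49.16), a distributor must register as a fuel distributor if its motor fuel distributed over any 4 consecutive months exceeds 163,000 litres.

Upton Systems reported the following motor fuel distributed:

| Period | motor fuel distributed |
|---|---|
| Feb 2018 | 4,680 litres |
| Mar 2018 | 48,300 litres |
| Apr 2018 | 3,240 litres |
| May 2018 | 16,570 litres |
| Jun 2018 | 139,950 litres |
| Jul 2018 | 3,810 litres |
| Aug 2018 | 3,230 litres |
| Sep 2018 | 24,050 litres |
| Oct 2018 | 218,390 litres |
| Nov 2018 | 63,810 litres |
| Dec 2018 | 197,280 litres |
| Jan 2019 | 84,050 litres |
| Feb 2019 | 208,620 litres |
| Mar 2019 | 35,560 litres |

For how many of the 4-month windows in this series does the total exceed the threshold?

Feb 2018–May 2018: 4,680 litres + 48,300 litres + 3,240 litres + 16,570 litres = 72,790 litres (under)
Mar 2018–Jun 2018: 48,300 litres + 3,240 litres + 16,570 litres + 139,950 litres = 208,060 litres (over)
Apr 2018–Jul 2018: 3,240 litres + 16,570 litres + 139,950 litres + 3,810 litres = 163,570 litres (over)
May 2018–Aug 2018: 16,570 litres + 139,950 litres + 3,810 litres + 3,230 litres = 163,560 litres (over)
Jun 2018–Sep 2018: 139,950 litres + 3,810 litres + 3,230 litres + 24,050 litres = 171,040 litres (over)
Jul 2018–Oct 2018: 3,810 litres + 3,230 litres + 24,050 litres + 218,390 litres = 249,480 litres (over)
Aug 2018–Nov 2018: 3,230 litres + 24,050 litres + 218,390 litres + 63,810 litres = 309,480 litres (over)
Sep 2018–Dec 2018: 24,050 litres + 218,390 litres + 63,810 litres + 197,280 litres = 503,530 litres (over)
Oct 2018–Jan 2019: 218,390 litres + 63,810 litres + 197,280 litres + 84,050 litres = 563,530 litres (over)
Nov 2018–Feb 2019: 63,810 litres + 197,280 litres + 84,050 litres + 208,620 litres = 553,760 litres (over)
Dec 2018–Mar 2019: 197,280 litres + 84,050 litres + 208,620 litres + 35,560 litres = 525,510 litres (over)
10 windows exceed the threshold.

10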